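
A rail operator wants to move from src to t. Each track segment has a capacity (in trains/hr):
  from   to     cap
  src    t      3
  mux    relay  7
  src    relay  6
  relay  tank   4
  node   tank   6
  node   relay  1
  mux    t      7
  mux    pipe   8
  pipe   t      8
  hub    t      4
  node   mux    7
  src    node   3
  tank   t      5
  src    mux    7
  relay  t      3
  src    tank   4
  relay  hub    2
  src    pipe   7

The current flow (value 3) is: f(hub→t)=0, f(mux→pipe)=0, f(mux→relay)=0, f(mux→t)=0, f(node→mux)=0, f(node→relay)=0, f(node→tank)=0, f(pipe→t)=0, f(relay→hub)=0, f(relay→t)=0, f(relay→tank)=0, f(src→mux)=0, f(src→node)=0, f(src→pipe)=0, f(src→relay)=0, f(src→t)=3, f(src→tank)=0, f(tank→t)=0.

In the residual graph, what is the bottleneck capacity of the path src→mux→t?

7

Residual capacities along the path: src→mux: 7, mux→t: 7.
Minimum is 7.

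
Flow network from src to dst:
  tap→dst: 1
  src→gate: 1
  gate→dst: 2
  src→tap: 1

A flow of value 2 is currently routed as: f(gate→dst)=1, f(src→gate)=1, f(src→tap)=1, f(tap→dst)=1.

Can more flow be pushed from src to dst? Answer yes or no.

Residual reachable from src: {src}; dst is not reachable.
Saturated cut: src→tap, src→gate with total capacity 2 = current flow value. Flow is maximum.

No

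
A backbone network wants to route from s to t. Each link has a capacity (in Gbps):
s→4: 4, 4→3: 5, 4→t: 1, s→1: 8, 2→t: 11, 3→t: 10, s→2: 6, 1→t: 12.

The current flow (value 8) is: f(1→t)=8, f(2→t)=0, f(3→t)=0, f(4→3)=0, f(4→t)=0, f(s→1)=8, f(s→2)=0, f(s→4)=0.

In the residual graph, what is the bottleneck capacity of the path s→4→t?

1

Residual capacities along the path: s→4: 4, 4→t: 1.
Minimum is 1.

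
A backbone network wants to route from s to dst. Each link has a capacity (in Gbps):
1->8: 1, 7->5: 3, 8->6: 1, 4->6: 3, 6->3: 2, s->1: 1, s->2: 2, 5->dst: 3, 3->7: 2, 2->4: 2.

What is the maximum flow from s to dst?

Augment s->2->4->6->3->7->5->dst: bottleneck 2. Total 2.
No augmenting path remains in the residual graph.

2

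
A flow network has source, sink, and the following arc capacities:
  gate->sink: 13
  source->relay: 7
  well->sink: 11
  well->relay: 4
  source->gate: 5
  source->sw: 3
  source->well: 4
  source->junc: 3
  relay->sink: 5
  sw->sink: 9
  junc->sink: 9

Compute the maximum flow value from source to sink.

20

Augment source->gate->sink: bottleneck 5. Total 5.
Augment source->well->sink: bottleneck 4. Total 9.
Augment source->relay->sink: bottleneck 5. Total 14.
Augment source->junc->sink: bottleneck 3. Total 17.
Augment source->sw->sink: bottleneck 3. Total 20.
No augmenting path remains in the residual graph.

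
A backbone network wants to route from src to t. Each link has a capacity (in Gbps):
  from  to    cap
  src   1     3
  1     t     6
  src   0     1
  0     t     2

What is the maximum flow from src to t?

4

Augment src→1→t: bottleneck 3. Total 3.
Augment src→0→t: bottleneck 1. Total 4.
No augmenting path remains in the residual graph.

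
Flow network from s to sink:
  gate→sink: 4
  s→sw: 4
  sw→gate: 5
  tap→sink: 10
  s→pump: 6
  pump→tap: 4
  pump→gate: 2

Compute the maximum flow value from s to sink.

8

Augment s→sw→gate→sink: bottleneck 4. Total 4.
Augment s→pump→tap→sink: bottleneck 4. Total 8.
No augmenting path remains in the residual graph.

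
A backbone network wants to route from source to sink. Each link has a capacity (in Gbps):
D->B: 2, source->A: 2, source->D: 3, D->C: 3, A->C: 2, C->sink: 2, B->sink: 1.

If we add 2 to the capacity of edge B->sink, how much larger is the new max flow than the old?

1

Original max flow = 3.
After raising cap(B->sink), augmenting paths through that edge carry 1 more unit.
New max flow = 4. Increase = 1.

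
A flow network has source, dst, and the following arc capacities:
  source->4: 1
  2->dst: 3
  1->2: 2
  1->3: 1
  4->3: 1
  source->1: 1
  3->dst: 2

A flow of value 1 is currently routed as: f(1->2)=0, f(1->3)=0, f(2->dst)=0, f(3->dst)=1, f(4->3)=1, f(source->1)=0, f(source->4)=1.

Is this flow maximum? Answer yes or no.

No

Residual path source->1->3->dst has bottleneck 1 > 0.
Pushing 1 along it raises the flow to 2, so the given flow is not maximum.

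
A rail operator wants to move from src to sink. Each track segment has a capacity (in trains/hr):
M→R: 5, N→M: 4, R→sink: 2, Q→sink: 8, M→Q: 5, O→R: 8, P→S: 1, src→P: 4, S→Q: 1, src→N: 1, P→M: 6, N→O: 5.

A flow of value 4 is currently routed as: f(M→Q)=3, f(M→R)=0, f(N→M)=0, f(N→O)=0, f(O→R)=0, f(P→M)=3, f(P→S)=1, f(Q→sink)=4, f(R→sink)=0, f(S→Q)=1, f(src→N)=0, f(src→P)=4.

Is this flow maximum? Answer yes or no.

Residual path src→N→M→Q→sink has bottleneck 1 > 0.
Pushing 1 along it raises the flow to 5, so the given flow is not maximum.

No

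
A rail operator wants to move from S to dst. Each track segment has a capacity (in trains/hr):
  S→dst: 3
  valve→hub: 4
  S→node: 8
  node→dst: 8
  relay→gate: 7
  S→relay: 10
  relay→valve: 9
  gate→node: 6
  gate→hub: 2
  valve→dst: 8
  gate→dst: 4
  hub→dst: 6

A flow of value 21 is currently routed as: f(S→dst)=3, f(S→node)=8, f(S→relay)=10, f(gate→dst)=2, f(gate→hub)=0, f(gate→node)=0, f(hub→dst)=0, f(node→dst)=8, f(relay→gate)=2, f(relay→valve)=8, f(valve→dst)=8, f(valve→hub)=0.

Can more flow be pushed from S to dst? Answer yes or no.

Residual reachable from S: {S}; dst is not reachable.
Saturated cut: S→relay, S→node, S→dst with total capacity 21 = current flow value. Flow is maximum.

No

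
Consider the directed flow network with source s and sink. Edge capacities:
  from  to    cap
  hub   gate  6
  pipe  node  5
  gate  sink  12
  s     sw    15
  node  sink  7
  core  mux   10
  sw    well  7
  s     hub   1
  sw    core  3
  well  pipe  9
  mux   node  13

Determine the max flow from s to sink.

Augment s->hub->gate->sink: bottleneck 1. Total 1.
Augment s->sw->well->pipe->node->sink: bottleneck 5. Total 6.
Augment s->sw->core->mux->node->sink: bottleneck 2. Total 8.
No augmenting path remains in the residual graph.

8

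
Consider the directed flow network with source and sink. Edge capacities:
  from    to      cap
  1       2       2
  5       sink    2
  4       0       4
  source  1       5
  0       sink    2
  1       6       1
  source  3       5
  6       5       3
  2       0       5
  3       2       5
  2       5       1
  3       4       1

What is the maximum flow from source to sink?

Augment source→1→6→5→sink: bottleneck 1. Total 1.
Augment source→1→2→5→sink: bottleneck 1. Total 2.
Augment source→1→2→0→sink: bottleneck 1. Total 3.
Augment source→3→2→0→sink: bottleneck 1. Total 4.
No augmenting path remains in the residual graph.

4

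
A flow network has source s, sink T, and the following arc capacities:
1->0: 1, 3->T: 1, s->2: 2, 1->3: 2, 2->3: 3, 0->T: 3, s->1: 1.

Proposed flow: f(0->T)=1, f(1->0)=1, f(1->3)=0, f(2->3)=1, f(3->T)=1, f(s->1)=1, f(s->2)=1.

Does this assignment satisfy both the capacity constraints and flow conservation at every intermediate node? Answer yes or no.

Yes

Every edge has 0 ≤ f(e) ≤ cap(e).
At each intermediate node, inflow equals outflow.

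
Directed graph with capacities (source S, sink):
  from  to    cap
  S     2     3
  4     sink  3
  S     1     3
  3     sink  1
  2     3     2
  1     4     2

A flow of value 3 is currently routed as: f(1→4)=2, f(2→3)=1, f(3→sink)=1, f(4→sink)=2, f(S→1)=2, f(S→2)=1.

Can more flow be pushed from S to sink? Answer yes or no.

Residual reachable from S: {1, 2, 3, S}; sink is not reachable.
Saturated cut: 1→4, 3→sink with total capacity 3 = current flow value. Flow is maximum.

No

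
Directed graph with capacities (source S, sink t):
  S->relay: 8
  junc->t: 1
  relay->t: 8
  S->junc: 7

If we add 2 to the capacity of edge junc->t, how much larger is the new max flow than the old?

2

Original max flow = 9.
After raising cap(junc->t), augmenting paths through that edge carry 2 more units.
New max flow = 11. Increase = 2.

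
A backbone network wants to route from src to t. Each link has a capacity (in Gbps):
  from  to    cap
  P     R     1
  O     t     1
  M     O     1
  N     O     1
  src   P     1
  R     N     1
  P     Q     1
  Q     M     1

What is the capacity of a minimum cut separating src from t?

1

Max flow = 1 (via 1 augmenting path).
In the residual at optimum, the set reachable from src is {src}.
Cut edges: src->P (cap 1). Sum = 1.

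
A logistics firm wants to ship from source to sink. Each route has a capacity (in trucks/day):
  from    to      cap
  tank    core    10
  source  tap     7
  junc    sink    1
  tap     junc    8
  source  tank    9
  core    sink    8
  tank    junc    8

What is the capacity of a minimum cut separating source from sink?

9

Max flow = 9 (via 2 augmenting paths).
In the residual at optimum, the set reachable from source is {core, junc, source, tank, tap}.
Cut edges: core→sink (cap 8), junc→sink (cap 1). Sum = 9.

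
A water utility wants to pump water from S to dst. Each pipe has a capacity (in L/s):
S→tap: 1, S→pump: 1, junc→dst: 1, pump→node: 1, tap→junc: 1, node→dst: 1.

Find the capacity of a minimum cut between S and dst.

Max flow = 2 (via 2 augmenting paths).
In the residual at optimum, the set reachable from S is {S}.
Cut edges: S→pump (cap 1), S→tap (cap 1). Sum = 2.

2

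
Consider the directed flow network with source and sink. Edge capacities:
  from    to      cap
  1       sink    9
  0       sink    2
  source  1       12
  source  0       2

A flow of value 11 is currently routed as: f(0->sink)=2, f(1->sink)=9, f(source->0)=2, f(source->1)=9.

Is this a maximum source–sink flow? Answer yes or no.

Residual reachable from source: {1, source}; sink is not reachable.
Saturated cut: source->0, 1->sink with total capacity 11 = current flow value. Flow is maximum.

Yes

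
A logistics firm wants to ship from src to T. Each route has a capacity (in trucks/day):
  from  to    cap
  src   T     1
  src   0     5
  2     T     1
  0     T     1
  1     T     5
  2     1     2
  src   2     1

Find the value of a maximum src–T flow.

Augment src->T: bottleneck 1. Total 1.
Augment src->0->T: bottleneck 1. Total 2.
Augment src->2->T: bottleneck 1. Total 3.
No augmenting path remains in the residual graph.

3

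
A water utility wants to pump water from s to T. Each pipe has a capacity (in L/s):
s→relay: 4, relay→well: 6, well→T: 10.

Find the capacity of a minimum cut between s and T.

Max flow = 4 (via 1 augmenting path).
In the residual at optimum, the set reachable from s is {s}.
Cut edges: s→relay (cap 4). Sum = 4.

4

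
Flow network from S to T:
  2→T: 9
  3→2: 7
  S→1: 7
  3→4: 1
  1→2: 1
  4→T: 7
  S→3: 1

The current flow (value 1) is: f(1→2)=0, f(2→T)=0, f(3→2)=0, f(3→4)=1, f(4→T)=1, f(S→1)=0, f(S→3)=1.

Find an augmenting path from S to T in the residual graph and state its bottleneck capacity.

Residual along S→1→2→T: S→1: 7, 1→2: 1, 2→T: 9.
Bottleneck = min = 1.

S→1→2→T, bottleneck 1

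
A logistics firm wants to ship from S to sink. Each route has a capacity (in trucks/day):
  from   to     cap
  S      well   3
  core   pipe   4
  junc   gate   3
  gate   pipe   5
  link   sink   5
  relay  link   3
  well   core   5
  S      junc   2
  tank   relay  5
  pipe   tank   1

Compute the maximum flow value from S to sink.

Augment S->well->core->pipe->tank->relay->link->sink: bottleneck 1. Total 1.
No augmenting path remains in the residual graph.

1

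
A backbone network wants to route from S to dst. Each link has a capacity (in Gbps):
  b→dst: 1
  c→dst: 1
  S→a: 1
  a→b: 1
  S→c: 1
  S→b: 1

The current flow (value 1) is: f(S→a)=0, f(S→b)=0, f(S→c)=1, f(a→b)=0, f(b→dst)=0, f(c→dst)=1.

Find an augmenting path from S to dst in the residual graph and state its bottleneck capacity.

S→b→dst, bottleneck 1

Residual along S→b→dst: S→b: 1, b→dst: 1.
Bottleneck = min = 1.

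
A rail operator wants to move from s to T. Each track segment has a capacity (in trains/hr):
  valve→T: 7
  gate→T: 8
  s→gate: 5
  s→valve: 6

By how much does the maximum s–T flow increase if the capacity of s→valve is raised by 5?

Original max flow = 11.
After raising cap(s→valve), augmenting paths through that edge carry 1 more unit.
New max flow = 12. Increase = 1.

1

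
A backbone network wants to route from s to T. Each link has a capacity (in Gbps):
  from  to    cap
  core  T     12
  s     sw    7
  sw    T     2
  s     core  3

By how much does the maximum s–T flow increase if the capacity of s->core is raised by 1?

Original max flow = 5.
After raising cap(s->core), augmenting paths through that edge carry 1 more unit.
New max flow = 6. Increase = 1.

1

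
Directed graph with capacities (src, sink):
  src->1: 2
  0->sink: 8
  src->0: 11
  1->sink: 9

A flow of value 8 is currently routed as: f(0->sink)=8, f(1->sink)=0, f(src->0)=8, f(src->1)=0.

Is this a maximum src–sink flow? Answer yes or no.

Residual path src->1->sink has bottleneck 2 > 0.
Pushing 2 along it raises the flow to 10, so the given flow is not maximum.

No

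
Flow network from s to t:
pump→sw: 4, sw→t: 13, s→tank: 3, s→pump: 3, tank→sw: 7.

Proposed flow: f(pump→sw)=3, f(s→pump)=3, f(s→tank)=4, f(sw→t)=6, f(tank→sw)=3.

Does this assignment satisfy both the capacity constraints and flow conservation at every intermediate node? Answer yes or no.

No

Capacity violated on s→tank: flow 4 > capacity 3.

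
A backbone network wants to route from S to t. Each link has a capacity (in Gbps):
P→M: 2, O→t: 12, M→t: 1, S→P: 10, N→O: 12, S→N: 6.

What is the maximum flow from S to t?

7

Augment S→N→O→t: bottleneck 6. Total 6.
Augment S→P→M→t: bottleneck 1. Total 7.
No augmenting path remains in the residual graph.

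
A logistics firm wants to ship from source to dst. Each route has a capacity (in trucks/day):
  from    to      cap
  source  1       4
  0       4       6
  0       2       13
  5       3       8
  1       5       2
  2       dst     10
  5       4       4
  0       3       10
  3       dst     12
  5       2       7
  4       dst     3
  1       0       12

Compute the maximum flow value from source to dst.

4

Augment source→1→0→4→dst: bottleneck 3. Total 3.
Augment source→1→0→2→dst: bottleneck 1. Total 4.
No augmenting path remains in the residual graph.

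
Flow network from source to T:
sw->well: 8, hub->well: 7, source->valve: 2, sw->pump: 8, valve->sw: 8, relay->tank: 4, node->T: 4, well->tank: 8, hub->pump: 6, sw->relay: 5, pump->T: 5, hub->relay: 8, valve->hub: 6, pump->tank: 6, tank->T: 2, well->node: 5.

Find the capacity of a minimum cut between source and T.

2

Max flow = 2 (via 1 augmenting path).
In the residual at optimum, the set reachable from source is {source}.
Cut edges: source->valve (cap 2). Sum = 2.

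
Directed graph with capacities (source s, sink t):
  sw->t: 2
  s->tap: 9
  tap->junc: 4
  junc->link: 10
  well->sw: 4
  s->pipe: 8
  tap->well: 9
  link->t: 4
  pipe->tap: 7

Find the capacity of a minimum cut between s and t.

Max flow = 6 (via 2 augmenting paths).
In the residual at optimum, the set reachable from s is {pipe, s, sw, tap, well}.
Cut edges: tap->junc (cap 4), sw->t (cap 2). Sum = 6.

6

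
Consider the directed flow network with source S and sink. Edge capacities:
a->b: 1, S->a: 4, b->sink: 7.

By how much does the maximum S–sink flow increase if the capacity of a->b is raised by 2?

2

Original max flow = 1.
After raising cap(a->b), augmenting paths through that edge carry 2 more units.
New max flow = 3. Increase = 2.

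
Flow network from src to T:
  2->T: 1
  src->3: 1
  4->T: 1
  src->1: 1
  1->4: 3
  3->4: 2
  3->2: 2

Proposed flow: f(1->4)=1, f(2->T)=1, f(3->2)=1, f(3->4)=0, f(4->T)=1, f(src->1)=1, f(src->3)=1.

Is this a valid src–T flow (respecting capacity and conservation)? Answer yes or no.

Yes

Every edge has 0 ≤ f(e) ≤ cap(e).
At each intermediate node, inflow equals outflow.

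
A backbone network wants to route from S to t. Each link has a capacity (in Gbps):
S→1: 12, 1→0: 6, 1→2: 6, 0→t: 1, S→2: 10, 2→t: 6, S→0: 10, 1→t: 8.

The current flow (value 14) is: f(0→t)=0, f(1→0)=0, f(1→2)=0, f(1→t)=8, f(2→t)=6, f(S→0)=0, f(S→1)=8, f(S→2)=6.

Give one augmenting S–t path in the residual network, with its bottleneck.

Residual along S→0→t: S→0: 10, 0→t: 1.
Bottleneck = min = 1.

S→0→t, bottleneck 1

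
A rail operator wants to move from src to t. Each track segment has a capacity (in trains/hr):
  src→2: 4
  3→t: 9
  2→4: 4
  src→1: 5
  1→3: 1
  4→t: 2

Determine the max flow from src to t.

Augment src→1→3→t: bottleneck 1. Total 1.
Augment src→2→4→t: bottleneck 2. Total 3.
No augmenting path remains in the residual graph.

3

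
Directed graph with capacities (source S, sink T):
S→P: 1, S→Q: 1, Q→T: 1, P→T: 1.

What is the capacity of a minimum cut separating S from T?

2

Max flow = 2 (via 2 augmenting paths).
In the residual at optimum, the set reachable from S is {S}.
Cut edges: S→P (cap 1), S→Q (cap 1). Sum = 2.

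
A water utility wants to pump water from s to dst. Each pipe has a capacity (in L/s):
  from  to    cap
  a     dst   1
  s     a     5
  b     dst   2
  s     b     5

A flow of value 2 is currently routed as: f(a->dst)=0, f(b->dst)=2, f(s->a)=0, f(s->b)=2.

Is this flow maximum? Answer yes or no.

Residual path s->a->dst has bottleneck 1 > 0.
Pushing 1 along it raises the flow to 3, so the given flow is not maximum.

No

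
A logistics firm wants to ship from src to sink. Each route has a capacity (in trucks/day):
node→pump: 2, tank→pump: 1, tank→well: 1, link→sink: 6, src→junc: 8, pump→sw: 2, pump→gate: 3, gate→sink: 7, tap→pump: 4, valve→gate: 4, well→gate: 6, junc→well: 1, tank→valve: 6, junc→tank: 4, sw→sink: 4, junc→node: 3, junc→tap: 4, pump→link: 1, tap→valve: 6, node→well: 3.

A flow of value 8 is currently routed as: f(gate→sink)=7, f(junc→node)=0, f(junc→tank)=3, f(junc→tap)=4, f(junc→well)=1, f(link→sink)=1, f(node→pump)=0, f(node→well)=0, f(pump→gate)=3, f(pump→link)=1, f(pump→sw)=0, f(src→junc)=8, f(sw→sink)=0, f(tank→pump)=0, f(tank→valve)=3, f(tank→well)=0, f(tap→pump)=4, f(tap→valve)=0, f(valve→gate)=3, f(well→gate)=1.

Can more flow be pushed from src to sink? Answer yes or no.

Residual reachable from src: {src}; sink is not reachable.
Saturated cut: src→junc with total capacity 8 = current flow value. Flow is maximum.

No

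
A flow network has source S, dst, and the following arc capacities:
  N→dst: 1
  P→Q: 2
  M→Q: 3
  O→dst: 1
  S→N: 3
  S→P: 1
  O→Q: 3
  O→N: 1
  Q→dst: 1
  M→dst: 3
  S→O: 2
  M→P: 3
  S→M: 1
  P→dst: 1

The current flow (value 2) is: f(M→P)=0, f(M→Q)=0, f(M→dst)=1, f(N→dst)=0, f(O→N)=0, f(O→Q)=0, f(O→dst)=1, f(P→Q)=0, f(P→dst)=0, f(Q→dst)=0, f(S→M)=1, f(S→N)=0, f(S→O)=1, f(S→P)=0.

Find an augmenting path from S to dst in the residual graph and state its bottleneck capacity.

Residual along S→P→dst: S→P: 1, P→dst: 1.
Bottleneck = min = 1.

S→P→dst, bottleneck 1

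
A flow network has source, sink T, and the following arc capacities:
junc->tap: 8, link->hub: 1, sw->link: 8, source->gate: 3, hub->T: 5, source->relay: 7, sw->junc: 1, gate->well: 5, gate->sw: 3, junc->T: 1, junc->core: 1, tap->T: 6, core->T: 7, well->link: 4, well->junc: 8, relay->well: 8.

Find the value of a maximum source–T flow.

Augment source->gate->sw->junc->T: bottleneck 1. Total 1.
Augment source->gate->sw->link->hub->T: bottleneck 1. Total 2.
Augment source->gate->well->junc->core->T: bottleneck 1. Total 3.
Augment source->relay->well->junc->tap->T: bottleneck 6. Total 9.
No augmenting path remains in the residual graph.

9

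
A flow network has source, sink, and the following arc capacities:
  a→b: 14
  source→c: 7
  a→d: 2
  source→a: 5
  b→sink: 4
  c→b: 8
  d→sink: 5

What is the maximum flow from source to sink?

Augment source→c→b→sink: bottleneck 4. Total 4.
Augment source→a→d→sink: bottleneck 2. Total 6.
No augmenting path remains in the residual graph.

6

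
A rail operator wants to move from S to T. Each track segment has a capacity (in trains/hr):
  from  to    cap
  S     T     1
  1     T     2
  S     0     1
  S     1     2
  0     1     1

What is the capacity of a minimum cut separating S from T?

3

Max flow = 3 (via 2 augmenting paths).
In the residual at optimum, the set reachable from S is {0, 1, S}.
Cut edges: S→T (cap 1), 1→T (cap 2). Sum = 3.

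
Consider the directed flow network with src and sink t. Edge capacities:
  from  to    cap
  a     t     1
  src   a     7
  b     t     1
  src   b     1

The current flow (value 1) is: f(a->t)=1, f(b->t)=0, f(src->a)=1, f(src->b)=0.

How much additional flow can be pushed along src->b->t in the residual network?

Residual capacities along the path: src->b: 1, b->t: 1.
Minimum is 1.

1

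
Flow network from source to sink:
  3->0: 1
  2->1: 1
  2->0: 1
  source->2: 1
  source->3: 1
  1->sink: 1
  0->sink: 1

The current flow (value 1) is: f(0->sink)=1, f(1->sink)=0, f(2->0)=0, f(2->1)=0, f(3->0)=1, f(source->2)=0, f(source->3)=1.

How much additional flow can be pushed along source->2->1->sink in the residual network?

1

Residual capacities along the path: source->2: 1, 2->1: 1, 1->sink: 1.
Minimum is 1.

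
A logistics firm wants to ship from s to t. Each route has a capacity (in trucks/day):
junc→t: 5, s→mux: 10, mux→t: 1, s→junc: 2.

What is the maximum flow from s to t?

Augment s→junc→t: bottleneck 2. Total 2.
Augment s→mux→t: bottleneck 1. Total 3.
No augmenting path remains in the residual graph.

3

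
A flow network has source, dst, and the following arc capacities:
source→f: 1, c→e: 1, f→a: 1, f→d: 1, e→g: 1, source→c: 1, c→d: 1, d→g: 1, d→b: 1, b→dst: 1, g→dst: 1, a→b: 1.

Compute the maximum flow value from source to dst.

Augment source→f→a→b→dst: bottleneck 1. Total 1.
Augment source→c→d→g→dst: bottleneck 1. Total 2.
No augmenting path remains in the residual graph.

2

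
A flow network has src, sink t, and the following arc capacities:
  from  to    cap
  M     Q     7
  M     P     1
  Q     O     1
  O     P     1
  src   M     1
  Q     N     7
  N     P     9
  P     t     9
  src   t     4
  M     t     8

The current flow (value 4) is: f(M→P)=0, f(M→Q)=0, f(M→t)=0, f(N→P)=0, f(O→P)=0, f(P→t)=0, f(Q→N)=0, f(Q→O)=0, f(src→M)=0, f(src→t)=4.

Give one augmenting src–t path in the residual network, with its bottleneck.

Residual along src→M→t: src→M: 1, M→t: 8.
Bottleneck = min = 1.

src→M→t, bottleneck 1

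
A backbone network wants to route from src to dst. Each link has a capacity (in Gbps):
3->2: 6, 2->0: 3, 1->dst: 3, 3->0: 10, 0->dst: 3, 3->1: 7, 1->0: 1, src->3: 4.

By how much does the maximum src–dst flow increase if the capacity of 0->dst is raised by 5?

Original max flow = 4.
Edge 0->dst does not cross the min cut (source side {src}), so extra capacity there cannot help.
New max flow = 4. Increase = 0.

0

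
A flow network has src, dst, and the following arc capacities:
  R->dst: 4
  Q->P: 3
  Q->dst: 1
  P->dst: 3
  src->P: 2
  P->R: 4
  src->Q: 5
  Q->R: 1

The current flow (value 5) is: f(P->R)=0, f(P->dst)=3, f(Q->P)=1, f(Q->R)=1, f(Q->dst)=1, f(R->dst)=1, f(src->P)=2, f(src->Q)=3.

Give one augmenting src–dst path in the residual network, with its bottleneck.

src->Q->P->R->dst, bottleneck 2

Residual along src->Q->P->R->dst: src->Q: 2, Q->P: 2, P->R: 4, R->dst: 3.
Bottleneck = min = 2.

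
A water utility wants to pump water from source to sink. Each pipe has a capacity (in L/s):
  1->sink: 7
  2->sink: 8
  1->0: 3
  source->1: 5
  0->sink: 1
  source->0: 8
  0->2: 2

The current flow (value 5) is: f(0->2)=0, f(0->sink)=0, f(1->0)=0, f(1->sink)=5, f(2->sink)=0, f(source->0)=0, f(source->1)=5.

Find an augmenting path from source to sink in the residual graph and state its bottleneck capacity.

Residual along source->0->sink: source->0: 8, 0->sink: 1.
Bottleneck = min = 1.

source->0->sink, bottleneck 1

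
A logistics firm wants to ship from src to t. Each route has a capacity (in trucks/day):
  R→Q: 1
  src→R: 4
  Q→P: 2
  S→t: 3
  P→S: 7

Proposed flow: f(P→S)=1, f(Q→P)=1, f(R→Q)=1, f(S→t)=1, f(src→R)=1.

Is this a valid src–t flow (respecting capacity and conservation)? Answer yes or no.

Every edge has 0 ≤ f(e) ≤ cap(e).
At each intermediate node, inflow equals outflow.

Yes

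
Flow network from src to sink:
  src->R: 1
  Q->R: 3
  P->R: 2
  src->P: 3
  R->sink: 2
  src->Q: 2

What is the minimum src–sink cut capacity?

2

Max flow = 2 (via 2 augmenting paths).
In the residual at optimum, the set reachable from src is {P, Q, R, src}.
Cut edges: R->sink (cap 2). Sum = 2.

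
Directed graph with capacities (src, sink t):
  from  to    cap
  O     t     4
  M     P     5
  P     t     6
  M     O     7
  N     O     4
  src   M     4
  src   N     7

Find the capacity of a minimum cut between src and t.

8

Max flow = 8 (via 2 augmenting paths).
In the residual at optimum, the set reachable from src is {N, src}.
Cut edges: src->M (cap 4), N->O (cap 4). Sum = 8.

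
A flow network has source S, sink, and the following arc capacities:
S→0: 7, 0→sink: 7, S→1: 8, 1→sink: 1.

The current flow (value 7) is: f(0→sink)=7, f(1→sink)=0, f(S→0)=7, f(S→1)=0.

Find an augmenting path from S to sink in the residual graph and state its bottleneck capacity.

Residual along S→1→sink: S→1: 8, 1→sink: 1.
Bottleneck = min = 1.

S→1→sink, bottleneck 1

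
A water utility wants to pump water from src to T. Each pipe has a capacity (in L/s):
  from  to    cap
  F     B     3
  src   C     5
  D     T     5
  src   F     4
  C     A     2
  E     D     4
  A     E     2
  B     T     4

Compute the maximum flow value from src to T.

Augment src→F→B→T: bottleneck 3. Total 3.
Augment src→C→A→E→D→T: bottleneck 2. Total 5.
No augmenting path remains in the residual graph.

5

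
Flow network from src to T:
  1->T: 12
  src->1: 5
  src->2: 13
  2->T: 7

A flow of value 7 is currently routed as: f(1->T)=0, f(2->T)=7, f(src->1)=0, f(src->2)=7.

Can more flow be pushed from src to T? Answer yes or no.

Yes

Residual path src->1->T has bottleneck 5 > 0.
Pushing 5 along it raises the flow to 12, so the given flow is not maximum.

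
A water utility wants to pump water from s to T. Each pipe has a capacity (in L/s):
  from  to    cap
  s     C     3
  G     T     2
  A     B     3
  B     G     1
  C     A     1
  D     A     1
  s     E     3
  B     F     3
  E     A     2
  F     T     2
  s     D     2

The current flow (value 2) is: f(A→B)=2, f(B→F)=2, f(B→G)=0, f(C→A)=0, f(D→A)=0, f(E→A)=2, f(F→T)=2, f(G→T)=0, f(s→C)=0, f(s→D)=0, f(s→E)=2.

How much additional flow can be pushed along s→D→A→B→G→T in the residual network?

1

Residual capacities along the path: s→D: 2, D→A: 1, A→B: 1, B→G: 1, G→T: 2.
Minimum is 1.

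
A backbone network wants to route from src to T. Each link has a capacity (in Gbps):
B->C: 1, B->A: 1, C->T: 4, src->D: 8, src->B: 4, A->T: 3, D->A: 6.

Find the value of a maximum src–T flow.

4

Augment src->B->C->T: bottleneck 1. Total 1.
Augment src->B->A->T: bottleneck 1. Total 2.
Augment src->D->A->T: bottleneck 2. Total 4.
No augmenting path remains in the residual graph.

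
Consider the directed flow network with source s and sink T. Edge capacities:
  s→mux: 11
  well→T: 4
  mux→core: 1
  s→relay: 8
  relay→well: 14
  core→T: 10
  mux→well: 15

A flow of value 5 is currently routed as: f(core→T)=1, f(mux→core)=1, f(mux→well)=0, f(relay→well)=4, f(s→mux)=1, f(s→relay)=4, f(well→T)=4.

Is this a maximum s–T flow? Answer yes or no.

Residual reachable from s: {mux, relay, s, well}; T is not reachable.
Saturated cut: mux→core, well→T with total capacity 5 = current flow value. Flow is maximum.

Yes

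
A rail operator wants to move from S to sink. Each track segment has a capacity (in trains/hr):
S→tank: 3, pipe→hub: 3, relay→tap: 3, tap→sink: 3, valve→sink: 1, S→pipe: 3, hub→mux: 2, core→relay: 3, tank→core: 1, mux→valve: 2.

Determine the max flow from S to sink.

2

Augment S→pipe→hub→mux→valve→sink: bottleneck 1. Total 1.
Augment S→tank→core→relay→tap→sink: bottleneck 1. Total 2.
No augmenting path remains in the residual graph.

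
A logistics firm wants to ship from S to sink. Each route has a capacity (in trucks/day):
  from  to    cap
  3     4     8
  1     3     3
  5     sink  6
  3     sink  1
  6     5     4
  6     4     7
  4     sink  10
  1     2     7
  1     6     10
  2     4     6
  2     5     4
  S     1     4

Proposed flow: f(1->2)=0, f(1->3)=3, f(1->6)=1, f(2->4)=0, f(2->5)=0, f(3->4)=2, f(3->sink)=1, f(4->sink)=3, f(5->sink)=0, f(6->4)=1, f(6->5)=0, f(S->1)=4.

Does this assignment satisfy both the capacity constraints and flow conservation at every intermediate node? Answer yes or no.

Every edge has 0 ≤ f(e) ≤ cap(e).
At each intermediate node, inflow equals outflow.

Yes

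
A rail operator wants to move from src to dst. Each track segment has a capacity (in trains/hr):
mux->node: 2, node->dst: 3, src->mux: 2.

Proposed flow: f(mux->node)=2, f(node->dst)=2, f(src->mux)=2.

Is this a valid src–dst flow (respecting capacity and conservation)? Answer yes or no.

Yes

Every edge has 0 ≤ f(e) ≤ cap(e).
At each intermediate node, inflow equals outflow.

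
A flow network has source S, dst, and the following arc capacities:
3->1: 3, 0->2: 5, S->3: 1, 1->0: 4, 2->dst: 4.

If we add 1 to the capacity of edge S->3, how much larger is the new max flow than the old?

1

Original max flow = 1.
After raising cap(S->3), augmenting paths through that edge carry 1 more unit.
New max flow = 2. Increase = 1.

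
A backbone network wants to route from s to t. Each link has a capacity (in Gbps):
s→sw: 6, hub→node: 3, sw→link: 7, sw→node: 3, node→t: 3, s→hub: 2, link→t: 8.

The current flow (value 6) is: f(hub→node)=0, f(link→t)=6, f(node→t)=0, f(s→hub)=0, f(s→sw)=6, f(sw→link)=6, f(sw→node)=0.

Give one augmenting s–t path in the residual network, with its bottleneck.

Residual along s→hub→node→t: s→hub: 2, hub→node: 3, node→t: 3.
Bottleneck = min = 2.

s→hub→node→t, bottleneck 2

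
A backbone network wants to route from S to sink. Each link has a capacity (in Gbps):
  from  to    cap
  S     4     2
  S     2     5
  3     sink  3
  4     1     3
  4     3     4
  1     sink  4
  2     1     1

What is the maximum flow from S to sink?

Augment S→4→3→sink: bottleneck 2. Total 2.
Augment S→2→1→sink: bottleneck 1. Total 3.
No augmenting path remains in the residual graph.

3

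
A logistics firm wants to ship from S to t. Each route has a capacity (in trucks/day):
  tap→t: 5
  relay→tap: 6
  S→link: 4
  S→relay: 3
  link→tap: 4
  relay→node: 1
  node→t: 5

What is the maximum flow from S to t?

6

Augment S→relay→node→t: bottleneck 1. Total 1.
Augment S→relay→tap→t: bottleneck 2. Total 3.
Augment S→link→tap→t: bottleneck 3. Total 6.
No augmenting path remains in the residual graph.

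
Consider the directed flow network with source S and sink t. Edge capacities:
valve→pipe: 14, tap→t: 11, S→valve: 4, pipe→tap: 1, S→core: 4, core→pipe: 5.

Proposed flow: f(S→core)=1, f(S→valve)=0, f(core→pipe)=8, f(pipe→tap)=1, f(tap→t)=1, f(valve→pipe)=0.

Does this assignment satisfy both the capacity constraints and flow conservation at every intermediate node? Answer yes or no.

No

Capacity violated on core→pipe: flow 8 > capacity 5.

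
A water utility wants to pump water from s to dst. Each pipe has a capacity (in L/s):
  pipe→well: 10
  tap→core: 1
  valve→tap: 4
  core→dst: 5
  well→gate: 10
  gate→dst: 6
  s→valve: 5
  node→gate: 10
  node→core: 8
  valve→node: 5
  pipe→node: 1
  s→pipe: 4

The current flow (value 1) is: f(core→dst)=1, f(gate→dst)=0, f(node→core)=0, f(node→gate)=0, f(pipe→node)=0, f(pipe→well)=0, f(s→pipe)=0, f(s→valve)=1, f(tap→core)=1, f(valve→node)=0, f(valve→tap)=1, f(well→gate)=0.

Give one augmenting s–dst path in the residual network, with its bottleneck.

s→valve→node→core→dst, bottleneck 4

Residual along s→valve→node→core→dst: s→valve: 4, valve→node: 5, node→core: 8, core→dst: 4.
Bottleneck = min = 4.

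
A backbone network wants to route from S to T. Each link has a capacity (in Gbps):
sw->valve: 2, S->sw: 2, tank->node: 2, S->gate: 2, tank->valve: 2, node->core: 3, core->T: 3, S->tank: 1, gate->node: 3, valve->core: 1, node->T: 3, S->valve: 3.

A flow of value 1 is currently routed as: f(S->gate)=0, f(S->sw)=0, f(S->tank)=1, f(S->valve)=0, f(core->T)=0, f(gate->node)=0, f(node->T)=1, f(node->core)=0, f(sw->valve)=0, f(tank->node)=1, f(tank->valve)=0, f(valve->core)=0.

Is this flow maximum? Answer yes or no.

Residual path S->gate->node->T has bottleneck 2 > 0.
Pushing 2 along it raises the flow to 3, so the given flow is not maximum.

No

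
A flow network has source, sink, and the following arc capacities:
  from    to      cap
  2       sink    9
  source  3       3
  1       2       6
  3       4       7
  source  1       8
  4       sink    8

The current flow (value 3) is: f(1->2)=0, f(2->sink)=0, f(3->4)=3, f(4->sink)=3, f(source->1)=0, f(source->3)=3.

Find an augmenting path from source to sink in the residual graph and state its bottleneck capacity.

source->1->2->sink, bottleneck 6

Residual along source->1->2->sink: source->1: 8, 1->2: 6, 2->sink: 9.
Bottleneck = min = 6.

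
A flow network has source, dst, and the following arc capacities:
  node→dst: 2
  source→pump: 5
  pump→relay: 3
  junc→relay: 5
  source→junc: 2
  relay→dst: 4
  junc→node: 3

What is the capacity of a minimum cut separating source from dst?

5

Max flow = 5 (via 2 augmenting paths).
In the residual at optimum, the set reachable from source is {pump, source}.
Cut edges: source→junc (cap 2), pump→relay (cap 3). Sum = 5.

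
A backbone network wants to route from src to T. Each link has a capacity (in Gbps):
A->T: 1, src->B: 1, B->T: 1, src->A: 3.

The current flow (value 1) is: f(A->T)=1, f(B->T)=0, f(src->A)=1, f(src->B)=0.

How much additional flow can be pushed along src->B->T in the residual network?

Residual capacities along the path: src->B: 1, B->T: 1.
Minimum is 1.

1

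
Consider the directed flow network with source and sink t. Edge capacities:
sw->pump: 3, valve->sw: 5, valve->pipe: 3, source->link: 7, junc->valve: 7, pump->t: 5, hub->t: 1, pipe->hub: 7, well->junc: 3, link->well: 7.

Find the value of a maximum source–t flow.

3

Augment source->link->well->junc->valve->pipe->hub->t: bottleneck 1. Total 1.
Augment source->link->well->junc->valve->sw->pump->t: bottleneck 2. Total 3.
No augmenting path remains in the residual graph.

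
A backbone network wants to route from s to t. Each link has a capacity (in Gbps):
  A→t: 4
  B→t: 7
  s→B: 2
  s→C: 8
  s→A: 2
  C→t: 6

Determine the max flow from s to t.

Augment s→C→t: bottleneck 6. Total 6.
Augment s→A→t: bottleneck 2. Total 8.
Augment s→B→t: bottleneck 2. Total 10.
No augmenting path remains in the residual graph.

10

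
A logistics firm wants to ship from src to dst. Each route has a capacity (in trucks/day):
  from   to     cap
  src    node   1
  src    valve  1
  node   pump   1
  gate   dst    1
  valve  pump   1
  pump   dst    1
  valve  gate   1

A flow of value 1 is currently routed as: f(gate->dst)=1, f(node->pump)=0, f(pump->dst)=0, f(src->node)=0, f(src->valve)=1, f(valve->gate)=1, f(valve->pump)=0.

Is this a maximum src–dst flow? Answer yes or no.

Residual path src->node->pump->dst has bottleneck 1 > 0.
Pushing 1 along it raises the flow to 2, so the given flow is not maximum.

No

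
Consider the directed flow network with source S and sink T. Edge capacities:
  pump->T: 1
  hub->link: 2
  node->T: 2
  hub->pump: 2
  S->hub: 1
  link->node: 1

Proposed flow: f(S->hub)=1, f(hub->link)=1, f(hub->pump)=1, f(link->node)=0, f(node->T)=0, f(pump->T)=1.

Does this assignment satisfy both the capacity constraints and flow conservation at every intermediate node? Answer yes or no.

Conservation fails at hub: inflow 1 ≠ outflow 2.

No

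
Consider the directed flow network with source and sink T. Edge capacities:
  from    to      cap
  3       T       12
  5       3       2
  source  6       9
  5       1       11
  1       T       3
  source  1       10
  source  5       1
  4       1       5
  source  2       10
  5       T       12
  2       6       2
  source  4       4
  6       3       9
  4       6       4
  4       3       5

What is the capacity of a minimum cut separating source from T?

Max flow = 16 (via 4 augmenting paths).
In the residual at optimum, the set reachable from source is {1, 2, 3, 4, 6, source}.
Cut edges: source→5 (cap 1), 3→T (cap 12), 1→T (cap 3). Sum = 16.

16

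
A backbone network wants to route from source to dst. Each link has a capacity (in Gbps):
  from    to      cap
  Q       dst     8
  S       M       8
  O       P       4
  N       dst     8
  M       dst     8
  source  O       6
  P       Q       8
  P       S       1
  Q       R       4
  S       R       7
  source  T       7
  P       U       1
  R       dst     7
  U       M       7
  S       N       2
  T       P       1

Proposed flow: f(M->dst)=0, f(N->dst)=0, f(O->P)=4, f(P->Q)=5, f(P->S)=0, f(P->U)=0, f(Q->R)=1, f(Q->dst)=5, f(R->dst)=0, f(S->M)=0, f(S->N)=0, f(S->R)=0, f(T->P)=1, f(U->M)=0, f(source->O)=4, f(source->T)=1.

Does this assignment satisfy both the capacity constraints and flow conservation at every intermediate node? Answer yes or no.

No

Conservation fails at Q: inflow 5 ≠ outflow 6.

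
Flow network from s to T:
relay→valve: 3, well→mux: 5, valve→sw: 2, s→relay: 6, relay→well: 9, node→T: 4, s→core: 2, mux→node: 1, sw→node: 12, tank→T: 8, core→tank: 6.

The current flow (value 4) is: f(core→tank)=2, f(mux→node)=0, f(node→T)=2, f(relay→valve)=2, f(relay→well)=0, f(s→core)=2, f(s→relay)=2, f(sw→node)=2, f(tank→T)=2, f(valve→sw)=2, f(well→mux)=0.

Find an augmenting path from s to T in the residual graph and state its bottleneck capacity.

Residual along s→relay→well→mux→node→T: s→relay: 4, relay→well: 9, well→mux: 5, mux→node: 1, node→T: 2.
Bottleneck = min = 1.

s→relay→well→mux→node→T, bottleneck 1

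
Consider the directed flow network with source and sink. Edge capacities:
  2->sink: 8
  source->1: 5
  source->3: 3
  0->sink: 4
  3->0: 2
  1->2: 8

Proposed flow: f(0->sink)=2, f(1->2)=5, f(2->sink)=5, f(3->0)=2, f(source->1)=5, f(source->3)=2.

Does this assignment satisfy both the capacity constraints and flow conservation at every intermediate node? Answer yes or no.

Yes

Every edge has 0 ≤ f(e) ≤ cap(e).
At each intermediate node, inflow equals outflow.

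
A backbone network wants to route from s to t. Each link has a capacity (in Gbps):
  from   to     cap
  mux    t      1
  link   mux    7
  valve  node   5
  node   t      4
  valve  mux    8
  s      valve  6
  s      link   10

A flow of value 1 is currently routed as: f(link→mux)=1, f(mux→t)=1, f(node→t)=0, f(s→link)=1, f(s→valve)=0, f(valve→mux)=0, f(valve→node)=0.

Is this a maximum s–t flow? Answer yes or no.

No

Residual path s→valve→node→t has bottleneck 4 > 0.
Pushing 4 along it raises the flow to 5, so the given flow is not maximum.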